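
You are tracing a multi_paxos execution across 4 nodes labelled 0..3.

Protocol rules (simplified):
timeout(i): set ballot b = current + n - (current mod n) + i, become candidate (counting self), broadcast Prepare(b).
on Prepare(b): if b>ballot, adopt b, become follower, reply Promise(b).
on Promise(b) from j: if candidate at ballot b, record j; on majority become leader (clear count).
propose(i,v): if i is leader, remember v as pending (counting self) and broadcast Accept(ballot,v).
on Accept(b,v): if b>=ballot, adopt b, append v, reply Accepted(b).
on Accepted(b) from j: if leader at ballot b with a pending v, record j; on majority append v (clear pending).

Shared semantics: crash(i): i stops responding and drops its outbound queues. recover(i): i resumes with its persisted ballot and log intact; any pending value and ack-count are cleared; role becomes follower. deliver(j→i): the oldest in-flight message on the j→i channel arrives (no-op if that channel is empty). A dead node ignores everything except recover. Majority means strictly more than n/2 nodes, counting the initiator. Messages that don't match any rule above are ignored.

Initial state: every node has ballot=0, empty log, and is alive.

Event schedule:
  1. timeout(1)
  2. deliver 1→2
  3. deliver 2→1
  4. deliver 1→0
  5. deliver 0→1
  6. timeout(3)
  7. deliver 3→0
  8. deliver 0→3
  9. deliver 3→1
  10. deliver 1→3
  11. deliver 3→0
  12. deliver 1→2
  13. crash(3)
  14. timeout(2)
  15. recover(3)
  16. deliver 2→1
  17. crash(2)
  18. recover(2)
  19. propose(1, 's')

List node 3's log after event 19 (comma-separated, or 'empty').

empty

after 1 — timeout(1): n1:cand/b5/[-]
after 2 — deliver 1→2: n2:foll/b5/[-]
after 3 — deliver 2→1: ·
after 4 — deliver 1→0: n0:foll/b5/[-]
after 5 — deliver 0→1: n1:lead/b5/[-]
after 6 — timeout(3): n3:cand/b7/[-]
after 7 — deliver 3→0: n0:foll/b7/[-]
after 8 — deliver 0→3: ·
after 9 — deliver 3→1: n1:foll/b7/[-]
after 10 — deliver 1→3: ·
after 11 — deliver 3→0: ·
after 12 — deliver 1→2: ·
after 13 — crash(3): n3:✗cand/b7/[-]
after 14 — timeout(2): n2:cand/b10/[-]
after 15 — recover(3): n3:foll/b7/[-]
after 16 — deliver 2→1: n1:foll/b10/[-]
after 17 — crash(2): n2:✗cand/b10/[-]
after 18 — recover(2): n2:foll/b10/[-]
after 19 — propose(1,'s'): ·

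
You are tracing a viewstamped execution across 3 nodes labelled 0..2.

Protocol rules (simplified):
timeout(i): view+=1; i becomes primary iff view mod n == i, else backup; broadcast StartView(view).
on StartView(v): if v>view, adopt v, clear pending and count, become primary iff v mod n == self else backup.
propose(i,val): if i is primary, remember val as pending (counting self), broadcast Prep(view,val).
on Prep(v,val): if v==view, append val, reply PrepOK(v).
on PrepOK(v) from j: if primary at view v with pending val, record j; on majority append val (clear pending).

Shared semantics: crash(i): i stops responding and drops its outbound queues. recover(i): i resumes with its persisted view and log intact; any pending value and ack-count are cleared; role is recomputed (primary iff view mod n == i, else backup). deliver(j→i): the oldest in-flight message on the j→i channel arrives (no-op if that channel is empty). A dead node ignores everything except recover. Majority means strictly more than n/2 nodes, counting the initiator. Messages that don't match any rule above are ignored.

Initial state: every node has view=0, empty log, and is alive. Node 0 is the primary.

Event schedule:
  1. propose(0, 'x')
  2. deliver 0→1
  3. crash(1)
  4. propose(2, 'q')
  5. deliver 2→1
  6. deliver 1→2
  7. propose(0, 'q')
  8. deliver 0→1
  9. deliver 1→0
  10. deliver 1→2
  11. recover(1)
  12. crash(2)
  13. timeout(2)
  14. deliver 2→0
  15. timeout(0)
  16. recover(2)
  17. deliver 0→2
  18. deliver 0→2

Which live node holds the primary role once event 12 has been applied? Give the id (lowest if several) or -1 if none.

0

step 1 propose(0,'x'): —
step 2 deliver 0→1: 1={back,v=0,log=x}
step 3 crash(1): 1={✗back,v=0,log=x}
step 4 propose(2,'q'): —
step 5 deliver 2→1: —
step 6 deliver 1→2: —
step 7 propose(0,'q'): —
step 8 deliver 0→1: —
step 9 deliver 1→0: —
step 10 deliver 1→2: —
step 11 recover(1): 1={back,v=0,log=x}
step 12 crash(2): 2={✗back,v=0,log=-}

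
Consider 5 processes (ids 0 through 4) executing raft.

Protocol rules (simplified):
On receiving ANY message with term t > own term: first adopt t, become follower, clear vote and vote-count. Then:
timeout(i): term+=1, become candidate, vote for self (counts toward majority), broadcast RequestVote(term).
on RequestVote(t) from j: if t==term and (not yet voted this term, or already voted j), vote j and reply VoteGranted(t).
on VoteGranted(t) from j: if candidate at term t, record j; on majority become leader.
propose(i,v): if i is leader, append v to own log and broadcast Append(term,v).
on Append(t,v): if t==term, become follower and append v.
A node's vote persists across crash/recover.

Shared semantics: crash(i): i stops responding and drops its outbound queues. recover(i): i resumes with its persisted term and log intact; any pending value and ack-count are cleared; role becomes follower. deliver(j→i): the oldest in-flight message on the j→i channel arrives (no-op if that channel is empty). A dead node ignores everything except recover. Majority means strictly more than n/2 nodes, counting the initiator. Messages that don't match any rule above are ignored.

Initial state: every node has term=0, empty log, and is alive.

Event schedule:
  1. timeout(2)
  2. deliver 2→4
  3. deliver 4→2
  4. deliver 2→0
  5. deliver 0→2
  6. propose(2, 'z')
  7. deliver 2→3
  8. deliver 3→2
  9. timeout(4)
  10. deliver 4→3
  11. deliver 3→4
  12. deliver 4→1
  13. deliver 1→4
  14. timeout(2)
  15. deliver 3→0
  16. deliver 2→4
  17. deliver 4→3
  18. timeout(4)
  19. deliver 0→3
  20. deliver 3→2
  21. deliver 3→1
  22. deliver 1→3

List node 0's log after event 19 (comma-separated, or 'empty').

[1] timeout(2) → N2(cand t1 [-])
[2] deliver 2→4 → N4(foll t1 [-])
[3] deliver 4→2 → ∅
[4] deliver 2→0 → N0(foll t1 [-])
[5] deliver 0→2 → N2(lead t1 [-])
[6] propose(2,'z') → N2(lead t1 [z])
[7] deliver 2→3 → N3(foll t1 [-])
[8] deliver 3→2 → ∅
[9] timeout(4) → N4(cand t2 [-])
[10] deliver 4→3 → N3(foll t2 [-])
[11] deliver 3→4 → ∅
[12] deliver 4→1 → N1(foll t2 [-])
[13] deliver 1→4 → N4(lead t2 [-])
[14] timeout(2) → N2(cand t2 [z])
[15] deliver 3→0 → ∅
[16] deliver 2→4 → ∅
[17] deliver 4→3 → ∅
[18] timeout(4) → N4(cand t3 [-])
[19] deliver 0→3 → ∅

empty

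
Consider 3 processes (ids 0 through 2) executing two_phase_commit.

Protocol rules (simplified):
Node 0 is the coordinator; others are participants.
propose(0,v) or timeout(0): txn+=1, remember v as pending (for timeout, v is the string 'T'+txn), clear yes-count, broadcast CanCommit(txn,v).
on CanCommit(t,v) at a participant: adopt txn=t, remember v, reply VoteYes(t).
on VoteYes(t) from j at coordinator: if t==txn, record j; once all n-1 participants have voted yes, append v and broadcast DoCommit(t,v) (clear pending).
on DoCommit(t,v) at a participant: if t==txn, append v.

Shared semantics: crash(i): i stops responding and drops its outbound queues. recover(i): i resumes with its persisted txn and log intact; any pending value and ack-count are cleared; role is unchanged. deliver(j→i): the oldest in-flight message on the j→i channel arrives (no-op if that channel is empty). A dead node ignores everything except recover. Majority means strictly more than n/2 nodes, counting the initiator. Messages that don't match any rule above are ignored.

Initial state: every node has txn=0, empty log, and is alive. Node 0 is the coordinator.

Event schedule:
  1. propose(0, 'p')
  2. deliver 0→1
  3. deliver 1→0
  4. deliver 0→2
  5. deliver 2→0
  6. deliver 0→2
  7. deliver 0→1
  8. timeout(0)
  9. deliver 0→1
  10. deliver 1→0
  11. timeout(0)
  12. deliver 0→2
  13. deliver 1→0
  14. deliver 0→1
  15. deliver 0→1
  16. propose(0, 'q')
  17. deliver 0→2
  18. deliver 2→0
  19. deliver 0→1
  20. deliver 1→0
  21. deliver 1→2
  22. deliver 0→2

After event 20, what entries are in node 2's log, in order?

p

step 1 propose(0,'p'): 0={coor,t=1,log=-}
step 2 deliver 0→1: 1={part,t=1,log=-}
step 3 deliver 1→0: —
step 4 deliver 0→2: 2={part,t=1,log=-}
step 5 deliver 2→0: 0={coor,t=1,log=p}
step 6 deliver 0→2: 2={part,t=1,log=p}
step 7 deliver 0→1: 1={part,t=1,log=p}
step 8 timeout(0): 0={coor,t=2,log=p}
step 9 deliver 0→1: 1={part,t=2,log=p}
step 10 deliver 1→0: —
step 11 timeout(0): 0={coor,t=3,log=p}
step 12 deliver 0→2: 2={part,t=2,log=p}
step 13 deliver 1→0: —
step 14 deliver 0→1: 1={part,t=3,log=p}
step 15 deliver 0→1: —
step 16 propose(0,'q'): 0={coor,t=4,log=p}
step 17 deliver 0→2: 2={part,t=3,log=p}
step 18 deliver 2→0: —
step 19 deliver 0→1: 1={part,t=4,log=p}
step 20 deliver 1→0: —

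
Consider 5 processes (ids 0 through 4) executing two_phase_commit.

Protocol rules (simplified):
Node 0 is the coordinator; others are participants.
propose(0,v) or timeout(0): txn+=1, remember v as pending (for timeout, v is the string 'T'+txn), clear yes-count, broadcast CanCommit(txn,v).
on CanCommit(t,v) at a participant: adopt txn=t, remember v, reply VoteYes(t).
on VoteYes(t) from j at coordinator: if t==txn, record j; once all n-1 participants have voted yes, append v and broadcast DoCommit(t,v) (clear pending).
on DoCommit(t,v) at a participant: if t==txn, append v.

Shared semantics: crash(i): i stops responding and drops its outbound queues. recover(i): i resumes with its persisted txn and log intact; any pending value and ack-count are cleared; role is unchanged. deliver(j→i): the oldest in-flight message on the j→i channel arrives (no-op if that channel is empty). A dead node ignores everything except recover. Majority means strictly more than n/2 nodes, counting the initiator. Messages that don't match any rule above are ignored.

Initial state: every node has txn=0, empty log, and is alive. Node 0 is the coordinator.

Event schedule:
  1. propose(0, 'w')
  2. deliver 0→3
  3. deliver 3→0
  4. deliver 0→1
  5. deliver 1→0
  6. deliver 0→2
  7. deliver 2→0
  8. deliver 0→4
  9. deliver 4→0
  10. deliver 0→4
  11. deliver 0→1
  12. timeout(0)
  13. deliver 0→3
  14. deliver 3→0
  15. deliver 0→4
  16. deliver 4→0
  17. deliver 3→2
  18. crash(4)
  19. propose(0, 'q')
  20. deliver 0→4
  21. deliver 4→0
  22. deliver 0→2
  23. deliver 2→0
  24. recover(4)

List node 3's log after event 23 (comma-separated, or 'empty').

e1 propose(0,'w'): 0[coor,t=1,-]
e2 deliver 0→3: 3[part,t=1,-]
e3 deliver 3→0: ·
e4 deliver 0→1: 1[part,t=1,-]
e5 deliver 1→0: ·
e6 deliver 0→2: 2[part,t=1,-]
e7 deliver 2→0: ·
e8 deliver 0→4: 4[part,t=1,-]
e9 deliver 4→0: 0[coor,t=1,w]
e10 deliver 0→4: 4[part,t=1,w]
e11 deliver 0→1: 1[part,t=1,w]
e12 timeout(0): 0[coor,t=2,w]
e13 deliver 0→3: 3[part,t=1,w]
e14 deliver 3→0: ·
e15 deliver 0→4: 4[part,t=2,w]
e16 deliver 4→0: ·
e17 deliver 3→2: ·
e18 crash(4): 4[✗part,t=2,w]
e19 propose(0,'q'): 0[coor,t=3,w]
e20 deliver 0→4: ·
e21 deliver 4→0: ·
e22 deliver 0→2: 2[part,t=1,w]
e23 deliver 2→0: ·

w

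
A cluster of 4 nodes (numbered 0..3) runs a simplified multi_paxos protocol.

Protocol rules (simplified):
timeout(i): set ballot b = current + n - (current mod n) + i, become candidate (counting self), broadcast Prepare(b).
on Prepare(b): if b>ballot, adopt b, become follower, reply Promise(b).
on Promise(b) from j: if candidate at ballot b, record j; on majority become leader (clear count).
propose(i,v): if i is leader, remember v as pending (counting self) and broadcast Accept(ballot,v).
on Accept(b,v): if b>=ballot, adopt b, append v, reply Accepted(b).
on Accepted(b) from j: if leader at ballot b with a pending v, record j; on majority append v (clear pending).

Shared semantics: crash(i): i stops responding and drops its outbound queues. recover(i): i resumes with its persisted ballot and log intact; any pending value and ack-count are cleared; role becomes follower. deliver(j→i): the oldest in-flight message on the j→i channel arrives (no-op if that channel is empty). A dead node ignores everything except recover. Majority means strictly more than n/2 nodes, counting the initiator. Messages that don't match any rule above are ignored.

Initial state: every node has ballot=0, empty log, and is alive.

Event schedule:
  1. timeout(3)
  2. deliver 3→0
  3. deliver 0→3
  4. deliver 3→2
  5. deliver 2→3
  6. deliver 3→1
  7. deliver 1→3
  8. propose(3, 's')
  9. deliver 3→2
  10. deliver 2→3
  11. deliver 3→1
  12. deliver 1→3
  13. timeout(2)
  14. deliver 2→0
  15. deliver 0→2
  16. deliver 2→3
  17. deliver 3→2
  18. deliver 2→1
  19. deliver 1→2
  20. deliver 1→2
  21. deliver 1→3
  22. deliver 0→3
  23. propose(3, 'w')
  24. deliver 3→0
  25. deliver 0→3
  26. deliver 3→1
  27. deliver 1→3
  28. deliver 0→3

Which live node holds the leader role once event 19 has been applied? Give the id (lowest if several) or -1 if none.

2

step 1 timeout(3): 3={cand,b=7,log=-}
step 2 deliver 3→0: 0={foll,b=7,log=-}
step 3 deliver 0→3: —
step 4 deliver 3→2: 2={foll,b=7,log=-}
step 5 deliver 2→3: 3={lead,b=7,log=-}
step 6 deliver 3→1: 1={foll,b=7,log=-}
step 7 deliver 1→3: —
step 8 propose(3,'s'): —
step 9 deliver 3→2: 2={foll,b=7,log=s}
step 10 deliver 2→3: —
step 11 deliver 3→1: 1={foll,b=7,log=s}
step 12 deliver 1→3: 3={lead,b=7,log=s}
step 13 timeout(2): 2={cand,b=10,log=s}
step 14 deliver 2→0: 0={foll,b=10,log=-}
step 15 deliver 0→2: —
step 16 deliver 2→3: 3={foll,b=10,log=s}
step 17 deliver 3→2: 2={lead,b=10,log=s}
step 18 deliver 2→1: 1={foll,b=10,log=s}
step 19 deliver 1→2: —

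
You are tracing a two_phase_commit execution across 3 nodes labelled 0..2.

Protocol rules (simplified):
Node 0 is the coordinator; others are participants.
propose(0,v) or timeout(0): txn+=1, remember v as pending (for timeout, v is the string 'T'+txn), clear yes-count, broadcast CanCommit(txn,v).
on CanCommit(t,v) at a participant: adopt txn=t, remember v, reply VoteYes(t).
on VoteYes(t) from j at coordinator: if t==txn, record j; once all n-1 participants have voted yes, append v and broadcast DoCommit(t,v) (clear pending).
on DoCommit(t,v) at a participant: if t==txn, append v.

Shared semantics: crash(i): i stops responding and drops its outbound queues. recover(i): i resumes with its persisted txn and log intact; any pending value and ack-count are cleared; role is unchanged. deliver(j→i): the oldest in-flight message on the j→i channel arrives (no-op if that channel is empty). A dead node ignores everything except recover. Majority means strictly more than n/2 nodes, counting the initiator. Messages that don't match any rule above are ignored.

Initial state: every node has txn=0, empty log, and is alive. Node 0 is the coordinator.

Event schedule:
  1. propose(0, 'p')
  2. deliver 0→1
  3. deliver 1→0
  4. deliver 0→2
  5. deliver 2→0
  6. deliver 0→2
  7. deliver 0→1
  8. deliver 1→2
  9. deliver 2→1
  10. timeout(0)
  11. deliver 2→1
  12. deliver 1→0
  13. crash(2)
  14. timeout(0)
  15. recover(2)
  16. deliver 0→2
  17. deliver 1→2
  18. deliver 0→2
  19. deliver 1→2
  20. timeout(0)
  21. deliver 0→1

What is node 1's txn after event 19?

e1 propose(0,'p'): 0[coor,t=1,-]
e2 deliver 0→1: 1[part,t=1,-]
e3 deliver 1→0: ·
e4 deliver 0→2: 2[part,t=1,-]
e5 deliver 2→0: 0[coor,t=1,p]
e6 deliver 0→2: 2[part,t=1,p]
e7 deliver 0→1: 1[part,t=1,p]
e8 deliver 1→2: ·
e9 deliver 2→1: ·
e10 timeout(0): 0[coor,t=2,p]
e11 deliver 2→1: ·
e12 deliver 1→0: ·
e13 crash(2): 2[✗part,t=1,p]
e14 timeout(0): 0[coor,t=3,p]
e15 recover(2): 2[part,t=1,p]
e16 deliver 0→2: 2[part,t=2,p]
e17 deliver 1→2: ·
e18 deliver 0→2: 2[part,t=3,p]
e19 deliver 1→2: ·

1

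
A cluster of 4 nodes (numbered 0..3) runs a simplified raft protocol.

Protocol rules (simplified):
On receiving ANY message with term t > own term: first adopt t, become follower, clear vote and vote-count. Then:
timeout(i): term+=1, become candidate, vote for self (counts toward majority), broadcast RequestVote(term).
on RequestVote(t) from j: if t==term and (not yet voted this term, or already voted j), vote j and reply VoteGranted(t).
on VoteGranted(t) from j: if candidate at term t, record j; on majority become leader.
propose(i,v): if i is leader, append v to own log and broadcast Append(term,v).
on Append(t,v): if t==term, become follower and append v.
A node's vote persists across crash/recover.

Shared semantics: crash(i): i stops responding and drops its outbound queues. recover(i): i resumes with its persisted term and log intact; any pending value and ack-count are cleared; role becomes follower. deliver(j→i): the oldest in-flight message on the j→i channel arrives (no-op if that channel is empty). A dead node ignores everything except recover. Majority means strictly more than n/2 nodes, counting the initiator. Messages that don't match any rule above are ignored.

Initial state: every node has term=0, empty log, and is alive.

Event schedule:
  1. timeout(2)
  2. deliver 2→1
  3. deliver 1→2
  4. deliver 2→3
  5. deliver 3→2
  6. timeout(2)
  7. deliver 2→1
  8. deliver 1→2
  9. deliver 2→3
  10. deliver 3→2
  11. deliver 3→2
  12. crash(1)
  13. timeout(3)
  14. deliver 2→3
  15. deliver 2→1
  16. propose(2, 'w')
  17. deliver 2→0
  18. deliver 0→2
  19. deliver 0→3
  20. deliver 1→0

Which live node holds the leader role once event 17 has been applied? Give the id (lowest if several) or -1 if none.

2

[1] timeout(2) → N2(cand t1 [-])
[2] deliver 2→1 → N1(foll t1 [-])
[3] deliver 1→2 → ∅
[4] deliver 2→3 → N3(foll t1 [-])
[5] deliver 3→2 → N2(lead t1 [-])
[6] timeout(2) → N2(cand t2 [-])
[7] deliver 2→1 → N1(foll t2 [-])
[8] deliver 1→2 → ∅
[9] deliver 2→3 → N3(foll t2 [-])
[10] deliver 3→2 → N2(lead t2 [-])
[11] deliver 3→2 → ∅
[12] crash(1) → N1(✗foll t2 [-])
[13] timeout(3) → N3(cand t3 [-])
[14] deliver 2→3 → ∅
[15] deliver 2→1 → ∅
[16] propose(2,'w') → N2(lead t2 [w])
[17] deliver 2→0 → N0(foll t1 [-])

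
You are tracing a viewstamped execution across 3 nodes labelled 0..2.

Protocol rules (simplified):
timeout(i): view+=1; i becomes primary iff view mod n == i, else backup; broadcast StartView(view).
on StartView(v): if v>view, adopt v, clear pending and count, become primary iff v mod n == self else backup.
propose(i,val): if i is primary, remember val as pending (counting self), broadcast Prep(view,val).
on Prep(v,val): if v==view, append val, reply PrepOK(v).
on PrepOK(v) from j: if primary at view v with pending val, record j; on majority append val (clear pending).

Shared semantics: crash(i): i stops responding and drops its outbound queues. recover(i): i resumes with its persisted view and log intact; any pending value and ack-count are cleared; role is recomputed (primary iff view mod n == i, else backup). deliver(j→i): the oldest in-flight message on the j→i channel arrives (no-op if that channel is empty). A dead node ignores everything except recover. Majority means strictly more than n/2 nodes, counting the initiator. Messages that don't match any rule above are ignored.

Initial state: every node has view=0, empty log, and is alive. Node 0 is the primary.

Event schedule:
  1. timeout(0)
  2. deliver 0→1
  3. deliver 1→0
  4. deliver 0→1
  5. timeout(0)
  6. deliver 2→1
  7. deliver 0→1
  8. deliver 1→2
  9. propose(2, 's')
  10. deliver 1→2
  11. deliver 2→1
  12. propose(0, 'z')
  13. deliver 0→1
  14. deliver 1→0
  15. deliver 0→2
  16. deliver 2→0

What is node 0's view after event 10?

2

step 1 timeout(0): 0={back,v=1,log=-}
step 2 deliver 0→1: 1={prim,v=1,log=-}
step 3 deliver 1→0: —
step 4 deliver 0→1: —
step 5 timeout(0): 0={back,v=2,log=-}
step 6 deliver 2→1: —
step 7 deliver 0→1: 1={back,v=2,log=-}
step 8 deliver 1→2: —
step 9 propose(2,'s'): —
step 10 deliver 1→2: —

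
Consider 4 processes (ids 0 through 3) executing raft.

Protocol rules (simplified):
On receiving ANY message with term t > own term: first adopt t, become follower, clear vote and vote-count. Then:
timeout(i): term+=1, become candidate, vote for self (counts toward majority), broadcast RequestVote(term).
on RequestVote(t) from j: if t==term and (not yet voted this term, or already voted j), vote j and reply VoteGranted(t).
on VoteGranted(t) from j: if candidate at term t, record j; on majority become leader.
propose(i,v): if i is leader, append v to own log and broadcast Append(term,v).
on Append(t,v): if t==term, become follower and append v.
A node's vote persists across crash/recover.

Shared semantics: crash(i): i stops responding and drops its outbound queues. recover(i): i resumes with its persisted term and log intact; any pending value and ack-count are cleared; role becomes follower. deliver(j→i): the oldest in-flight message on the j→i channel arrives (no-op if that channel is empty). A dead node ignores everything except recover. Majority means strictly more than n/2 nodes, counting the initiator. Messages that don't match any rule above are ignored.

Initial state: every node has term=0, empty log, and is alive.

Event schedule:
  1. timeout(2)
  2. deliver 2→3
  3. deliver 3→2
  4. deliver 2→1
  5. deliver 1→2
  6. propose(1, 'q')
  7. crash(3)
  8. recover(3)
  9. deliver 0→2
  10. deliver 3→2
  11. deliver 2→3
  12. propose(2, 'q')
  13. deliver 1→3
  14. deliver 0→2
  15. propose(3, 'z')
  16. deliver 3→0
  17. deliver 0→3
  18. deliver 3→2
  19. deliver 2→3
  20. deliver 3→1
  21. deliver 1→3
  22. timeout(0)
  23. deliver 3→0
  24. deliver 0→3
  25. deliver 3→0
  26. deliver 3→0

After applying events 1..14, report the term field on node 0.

0

e1 timeout(2): 2[cand,t=1,-]
e2 deliver 2→3: 3[foll,t=1,-]
e3 deliver 3→2: ·
e4 deliver 2→1: 1[foll,t=1,-]
e5 deliver 1→2: 2[lead,t=1,-]
e6 propose(1,'q'): ·
e7 crash(3): 3[✗foll,t=1,-]
e8 recover(3): 3[foll,t=1,-]
e9 deliver 0→2: ·
e10 deliver 3→2: ·
e11 deliver 2→3: ·
e12 propose(2,'q'): 2[lead,t=1,q]
e13 deliver 1→3: ·
e14 deliver 0→2: ·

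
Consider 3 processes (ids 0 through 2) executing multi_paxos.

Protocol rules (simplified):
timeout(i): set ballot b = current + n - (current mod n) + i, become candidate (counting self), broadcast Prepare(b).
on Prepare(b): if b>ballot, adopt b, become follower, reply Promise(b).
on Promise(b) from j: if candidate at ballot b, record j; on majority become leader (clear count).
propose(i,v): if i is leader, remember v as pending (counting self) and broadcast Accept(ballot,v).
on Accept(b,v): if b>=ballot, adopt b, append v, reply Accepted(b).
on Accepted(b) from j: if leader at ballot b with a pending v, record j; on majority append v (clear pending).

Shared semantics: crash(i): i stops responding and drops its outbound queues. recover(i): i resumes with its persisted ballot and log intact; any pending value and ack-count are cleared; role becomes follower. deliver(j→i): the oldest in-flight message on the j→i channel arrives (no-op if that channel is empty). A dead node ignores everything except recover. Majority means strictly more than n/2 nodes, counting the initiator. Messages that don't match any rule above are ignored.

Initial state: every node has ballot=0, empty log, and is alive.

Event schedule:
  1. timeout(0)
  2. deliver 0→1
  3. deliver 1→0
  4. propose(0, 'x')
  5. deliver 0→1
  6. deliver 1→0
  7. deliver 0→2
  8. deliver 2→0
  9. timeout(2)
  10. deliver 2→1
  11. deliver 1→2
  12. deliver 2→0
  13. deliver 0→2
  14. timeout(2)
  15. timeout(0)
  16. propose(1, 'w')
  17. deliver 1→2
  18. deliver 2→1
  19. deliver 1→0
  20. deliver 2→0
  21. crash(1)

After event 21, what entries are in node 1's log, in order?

1. timeout(0):  <0:cand b3 ->
2. deliver 0→1:  <1:foll b3 ->
3. deliver 1→0:  <0:lead b3 ->
4. propose(0,'x'):  nop
5. deliver 0→1:  <1:foll b3 x>
6. deliver 1→0:  <0:lead b3 x>
7. deliver 0→2:  <2:foll b3 ->
8. deliver 2→0:  nop
9. timeout(2):  <2:cand b8 ->
10. deliver 2→1:  <1:foll b8 x>
11. deliver 1→2:  <2:lead b8 ->
12. deliver 2→0:  <0:foll b8 x>
13. deliver 0→2:  nop
14. timeout(2):  <2:cand b11 ->
15. timeout(0):  <0:cand b9 x>
16. propose(1,'w'):  nop
17. deliver 1→2:  nop
18. deliver 2→1:  <1:foll b11 x>
19. deliver 1→0:  nop
20. deliver 2→0:  <0:foll b11 x>
21. crash(1):  <1:✗foll b11 x>

x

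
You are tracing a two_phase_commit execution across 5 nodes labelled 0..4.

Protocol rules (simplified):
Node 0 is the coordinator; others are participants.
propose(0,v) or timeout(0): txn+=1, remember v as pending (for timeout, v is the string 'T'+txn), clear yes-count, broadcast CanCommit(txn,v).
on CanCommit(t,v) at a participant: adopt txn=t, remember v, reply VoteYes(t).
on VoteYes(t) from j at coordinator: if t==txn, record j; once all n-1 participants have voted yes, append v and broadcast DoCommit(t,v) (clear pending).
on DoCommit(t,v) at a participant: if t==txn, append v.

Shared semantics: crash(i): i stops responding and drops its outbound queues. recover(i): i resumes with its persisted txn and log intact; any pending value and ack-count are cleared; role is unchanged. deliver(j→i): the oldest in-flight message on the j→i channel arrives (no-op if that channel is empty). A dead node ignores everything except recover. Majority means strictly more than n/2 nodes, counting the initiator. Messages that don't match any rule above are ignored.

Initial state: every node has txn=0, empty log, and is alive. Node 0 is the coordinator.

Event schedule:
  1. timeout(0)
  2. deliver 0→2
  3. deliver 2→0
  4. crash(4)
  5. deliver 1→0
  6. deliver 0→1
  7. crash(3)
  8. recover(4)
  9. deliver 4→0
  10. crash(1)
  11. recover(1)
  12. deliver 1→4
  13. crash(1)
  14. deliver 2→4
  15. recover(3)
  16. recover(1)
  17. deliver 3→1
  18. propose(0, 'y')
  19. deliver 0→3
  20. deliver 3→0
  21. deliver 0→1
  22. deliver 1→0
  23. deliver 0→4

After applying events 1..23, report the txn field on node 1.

after 1 — timeout(0): n0:coor/t1/[-]
after 2 — deliver 0→2: n2:part/t1/[-]
after 3 — deliver 2→0: ·
after 4 — crash(4): n4:✗part/t0/[-]
after 5 — deliver 1→0: ·
after 6 — deliver 0→1: n1:part/t1/[-]
after 7 — crash(3): n3:✗part/t0/[-]
after 8 — recover(4): n4:part/t0/[-]
after 9 — deliver 4→0: ·
after 10 — crash(1): n1:✗part/t1/[-]
after 11 — recover(1): n1:part/t1/[-]
after 12 — deliver 1→4: ·
after 13 — crash(1): n1:✗part/t1/[-]
after 14 — deliver 2→4: ·
after 15 — recover(3): n3:part/t0/[-]
after 16 — recover(1): n1:part/t1/[-]
after 17 — deliver 3→1: ·
after 18 — propose(0,'y'): n0:coor/t2/[-]
after 19 — deliver 0→3: n3:part/t1/[-]
after 20 — deliver 3→0: ·
after 21 — deliver 0→1: n1:part/t2/[-]
after 22 — deliver 1→0: ·
after 23 — deliver 0→4: n4:part/t1/[-]

2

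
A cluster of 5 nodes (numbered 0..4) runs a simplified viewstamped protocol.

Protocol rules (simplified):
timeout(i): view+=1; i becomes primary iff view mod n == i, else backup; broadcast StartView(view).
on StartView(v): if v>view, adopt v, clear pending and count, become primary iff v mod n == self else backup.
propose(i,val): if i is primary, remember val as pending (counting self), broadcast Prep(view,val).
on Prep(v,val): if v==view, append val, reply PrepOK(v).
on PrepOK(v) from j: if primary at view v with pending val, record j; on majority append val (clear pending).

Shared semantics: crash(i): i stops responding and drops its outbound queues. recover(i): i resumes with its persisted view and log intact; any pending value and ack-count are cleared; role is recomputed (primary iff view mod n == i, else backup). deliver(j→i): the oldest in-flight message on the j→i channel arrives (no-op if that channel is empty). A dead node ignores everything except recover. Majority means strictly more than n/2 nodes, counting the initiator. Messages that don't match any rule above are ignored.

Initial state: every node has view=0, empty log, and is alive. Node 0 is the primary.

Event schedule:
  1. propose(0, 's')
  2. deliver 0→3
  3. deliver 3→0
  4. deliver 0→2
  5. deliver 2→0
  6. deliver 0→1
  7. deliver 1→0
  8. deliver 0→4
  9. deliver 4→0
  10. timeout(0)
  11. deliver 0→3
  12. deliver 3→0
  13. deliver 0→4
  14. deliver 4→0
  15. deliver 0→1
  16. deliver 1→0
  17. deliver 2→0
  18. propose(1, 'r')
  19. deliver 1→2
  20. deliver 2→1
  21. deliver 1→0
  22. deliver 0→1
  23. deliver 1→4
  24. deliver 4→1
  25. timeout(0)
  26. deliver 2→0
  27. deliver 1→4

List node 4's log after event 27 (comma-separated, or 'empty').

s,r

step 1 propose(0,'s'): —
step 2 deliver 0→3: 3={back,v=0,log=s}
step 3 deliver 3→0: —
step 4 deliver 0→2: 2={back,v=0,log=s}
step 5 deliver 2→0: 0={prim,v=0,log=s}
step 6 deliver 0→1: 1={back,v=0,log=s}
step 7 deliver 1→0: —
step 8 deliver 0→4: 4={back,v=0,log=s}
step 9 deliver 4→0: —
step 10 timeout(0): 0={back,v=1,log=s}
step 11 deliver 0→3: 3={back,v=1,log=s}
step 12 deliver 3→0: —
step 13 deliver 0→4: 4={back,v=1,log=s}
step 14 deliver 4→0: —
step 15 deliver 0→1: 1={prim,v=1,log=s}
step 16 deliver 1→0: —
step 17 deliver 2→0: —
step 18 propose(1,'r'): —
step 19 deliver 1→2: —
step 20 deliver 2→1: —
step 21 deliver 1→0: 0={back,v=1,log=s,r}
step 22 deliver 0→1: —
step 23 deliver 1→4: 4={back,v=1,log=s,r}
step 24 deliver 4→1: 1={prim,v=1,log=s,r}
step 25 timeout(0): 0={back,v=2,log=s,r}
step 26 deliver 2→0: —
step 27 deliver 1→4: —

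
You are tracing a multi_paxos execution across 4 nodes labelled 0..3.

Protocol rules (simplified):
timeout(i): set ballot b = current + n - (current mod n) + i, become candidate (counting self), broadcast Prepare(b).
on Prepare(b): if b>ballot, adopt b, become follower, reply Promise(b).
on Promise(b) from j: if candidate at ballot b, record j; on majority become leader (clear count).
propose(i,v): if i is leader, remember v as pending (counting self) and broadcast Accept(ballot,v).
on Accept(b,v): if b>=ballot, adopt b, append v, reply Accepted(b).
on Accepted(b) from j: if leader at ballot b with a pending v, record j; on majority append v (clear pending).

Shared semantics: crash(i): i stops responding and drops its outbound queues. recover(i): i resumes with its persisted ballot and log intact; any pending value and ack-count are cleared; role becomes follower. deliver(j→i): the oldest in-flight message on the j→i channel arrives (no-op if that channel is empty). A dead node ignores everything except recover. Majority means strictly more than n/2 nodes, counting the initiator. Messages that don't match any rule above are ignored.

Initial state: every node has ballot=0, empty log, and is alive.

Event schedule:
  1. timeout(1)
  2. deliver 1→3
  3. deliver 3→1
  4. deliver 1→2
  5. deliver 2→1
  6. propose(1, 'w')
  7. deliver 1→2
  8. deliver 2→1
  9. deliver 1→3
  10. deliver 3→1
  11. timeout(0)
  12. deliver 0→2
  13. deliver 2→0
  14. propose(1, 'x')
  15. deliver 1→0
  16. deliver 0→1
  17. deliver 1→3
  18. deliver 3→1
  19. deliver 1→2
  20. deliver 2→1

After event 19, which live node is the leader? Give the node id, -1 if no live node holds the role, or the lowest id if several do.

1

[1] timeout(1) → N1(cand b5 [-])
[2] deliver 1→3 → N3(foll b5 [-])
[3] deliver 3→1 → ∅
[4] deliver 1→2 → N2(foll b5 [-])
[5] deliver 2→1 → N1(lead b5 [-])
[6] propose(1,'w') → ∅
[7] deliver 1→2 → N2(foll b5 [w])
[8] deliver 2→1 → ∅
[9] deliver 1→3 → N3(foll b5 [w])
[10] deliver 3→1 → N1(lead b5 [w])
[11] timeout(0) → N0(cand b4 [-])
[12] deliver 0→2 → ∅
[13] deliver 2→0 → ∅
[14] propose(1,'x') → ∅
[15] deliver 1→0 → N0(foll b5 [-])
[16] deliver 0→1 → ∅
[17] deliver 1→3 → N3(foll b5 [w,x])
[18] deliver 3→1 → ∅
[19] deliver 1→2 → N2(foll b5 [w,x])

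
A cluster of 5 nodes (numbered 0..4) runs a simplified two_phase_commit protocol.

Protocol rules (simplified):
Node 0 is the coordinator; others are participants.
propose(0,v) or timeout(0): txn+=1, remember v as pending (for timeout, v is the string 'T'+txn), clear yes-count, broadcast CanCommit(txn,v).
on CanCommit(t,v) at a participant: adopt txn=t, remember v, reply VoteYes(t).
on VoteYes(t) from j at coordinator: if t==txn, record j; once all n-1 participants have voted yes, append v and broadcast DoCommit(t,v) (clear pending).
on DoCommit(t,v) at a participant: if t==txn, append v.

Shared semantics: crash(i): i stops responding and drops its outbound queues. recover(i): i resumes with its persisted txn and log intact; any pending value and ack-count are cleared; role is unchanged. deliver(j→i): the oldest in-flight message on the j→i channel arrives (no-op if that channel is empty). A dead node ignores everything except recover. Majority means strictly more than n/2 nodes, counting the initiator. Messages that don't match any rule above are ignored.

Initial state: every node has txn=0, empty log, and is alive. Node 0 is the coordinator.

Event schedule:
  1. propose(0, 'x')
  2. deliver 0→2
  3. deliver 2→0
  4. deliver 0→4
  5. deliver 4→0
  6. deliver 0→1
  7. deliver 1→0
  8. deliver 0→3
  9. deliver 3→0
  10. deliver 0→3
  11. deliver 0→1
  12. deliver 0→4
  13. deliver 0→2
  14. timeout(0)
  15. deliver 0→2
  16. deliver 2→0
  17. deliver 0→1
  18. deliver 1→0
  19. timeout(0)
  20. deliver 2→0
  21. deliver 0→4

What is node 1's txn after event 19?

2

step 1 propose(0,'x'): 0={coor,t=1,log=-}
step 2 deliver 0→2: 2={part,t=1,log=-}
step 3 deliver 2→0: —
step 4 deliver 0→4: 4={part,t=1,log=-}
step 5 deliver 4→0: —
step 6 deliver 0→1: 1={part,t=1,log=-}
step 7 deliver 1→0: —
step 8 deliver 0→3: 3={part,t=1,log=-}
step 9 deliver 3→0: 0={coor,t=1,log=x}
step 10 deliver 0→3: 3={part,t=1,log=x}
step 11 deliver 0→1: 1={part,t=1,log=x}
step 12 deliver 0→4: 4={part,t=1,log=x}
step 13 deliver 0→2: 2={part,t=1,log=x}
step 14 timeout(0): 0={coor,t=2,log=x}
step 15 deliver 0→2: 2={part,t=2,log=x}
step 16 deliver 2→0: —
step 17 deliver 0→1: 1={part,t=2,log=x}
step 18 deliver 1→0: —
step 19 timeout(0): 0={coor,t=3,log=x}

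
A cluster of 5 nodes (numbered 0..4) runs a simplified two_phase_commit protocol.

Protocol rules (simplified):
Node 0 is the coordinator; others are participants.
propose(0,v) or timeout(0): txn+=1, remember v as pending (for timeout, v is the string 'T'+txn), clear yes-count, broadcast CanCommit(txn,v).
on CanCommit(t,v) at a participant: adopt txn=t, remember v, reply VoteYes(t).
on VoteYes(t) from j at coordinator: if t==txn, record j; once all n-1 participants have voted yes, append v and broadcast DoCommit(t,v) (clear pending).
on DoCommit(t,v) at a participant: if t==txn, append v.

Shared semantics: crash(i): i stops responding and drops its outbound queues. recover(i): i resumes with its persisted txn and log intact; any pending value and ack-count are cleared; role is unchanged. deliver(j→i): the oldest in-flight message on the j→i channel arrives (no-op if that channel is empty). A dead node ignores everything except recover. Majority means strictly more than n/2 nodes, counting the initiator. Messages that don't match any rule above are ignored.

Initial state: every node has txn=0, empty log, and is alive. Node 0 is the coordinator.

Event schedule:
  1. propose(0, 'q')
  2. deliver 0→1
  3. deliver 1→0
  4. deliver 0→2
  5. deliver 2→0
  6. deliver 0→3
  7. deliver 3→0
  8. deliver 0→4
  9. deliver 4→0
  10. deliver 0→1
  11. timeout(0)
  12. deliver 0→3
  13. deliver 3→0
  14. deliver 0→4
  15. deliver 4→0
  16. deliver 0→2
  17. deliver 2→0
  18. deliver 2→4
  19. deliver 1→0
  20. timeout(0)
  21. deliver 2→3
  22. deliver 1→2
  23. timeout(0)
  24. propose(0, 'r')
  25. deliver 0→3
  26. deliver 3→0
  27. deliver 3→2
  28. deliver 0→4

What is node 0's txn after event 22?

after 1 — propose(0,'q'): n0:coor/t1/[-]
after 2 — deliver 0→1: n1:part/t1/[-]
after 3 — deliver 1→0: ·
after 4 — deliver 0→2: n2:part/t1/[-]
after 5 — deliver 2→0: ·
after 6 — deliver 0→3: n3:part/t1/[-]
after 7 — deliver 3→0: ·
after 8 — deliver 0→4: n4:part/t1/[-]
after 9 — deliver 4→0: n0:coor/t1/[q]
after 10 — deliver 0→1: n1:part/t1/[q]
after 11 — timeout(0): n0:coor/t2/[q]
after 12 — deliver 0→3: n3:part/t1/[q]
after 13 — deliver 3→0: ·
after 14 — deliver 0→4: n4:part/t1/[q]
after 15 — deliver 4→0: ·
after 16 — deliver 0→2: n2:part/t1/[q]
after 17 — deliver 2→0: ·
after 18 — deliver 2→4: ·
after 19 — deliver 1→0: ·
after 20 — timeout(0): n0:coor/t3/[q]
after 21 — deliver 2→3: ·
after 22 — deliver 1→2: ·

3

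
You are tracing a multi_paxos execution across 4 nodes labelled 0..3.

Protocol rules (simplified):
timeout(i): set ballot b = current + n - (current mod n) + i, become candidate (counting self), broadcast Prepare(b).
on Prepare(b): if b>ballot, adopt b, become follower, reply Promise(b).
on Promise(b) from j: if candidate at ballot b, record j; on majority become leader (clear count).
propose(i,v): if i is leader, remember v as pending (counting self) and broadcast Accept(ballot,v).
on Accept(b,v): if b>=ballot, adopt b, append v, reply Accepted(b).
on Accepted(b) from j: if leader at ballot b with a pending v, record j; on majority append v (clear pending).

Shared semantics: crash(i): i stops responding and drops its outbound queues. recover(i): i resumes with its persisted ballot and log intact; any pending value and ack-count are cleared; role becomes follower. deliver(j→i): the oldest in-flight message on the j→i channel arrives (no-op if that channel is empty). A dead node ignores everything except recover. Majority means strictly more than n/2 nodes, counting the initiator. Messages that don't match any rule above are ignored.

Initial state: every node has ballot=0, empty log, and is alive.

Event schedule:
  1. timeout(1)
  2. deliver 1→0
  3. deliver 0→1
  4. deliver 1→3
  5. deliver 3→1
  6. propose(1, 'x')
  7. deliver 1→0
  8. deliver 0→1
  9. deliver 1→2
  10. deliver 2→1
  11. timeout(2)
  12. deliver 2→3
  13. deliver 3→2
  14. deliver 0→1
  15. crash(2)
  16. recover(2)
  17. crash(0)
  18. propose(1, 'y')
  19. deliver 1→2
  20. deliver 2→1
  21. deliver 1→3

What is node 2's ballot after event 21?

e1 timeout(1): 1[cand,b=5,-]
e2 deliver 1→0: 0[foll,b=5,-]
e3 deliver 0→1: ·
e4 deliver 1→3: 3[foll,b=5,-]
e5 deliver 3→1: 1[lead,b=5,-]
e6 propose(1,'x'): ·
e7 deliver 1→0: 0[foll,b=5,x]
e8 deliver 0→1: ·
e9 deliver 1→2: 2[foll,b=5,-]
e10 deliver 2→1: ·
e11 timeout(2): 2[cand,b=10,-]
e12 deliver 2→3: 3[foll,b=10,-]
e13 deliver 3→2: ·
e14 deliver 0→1: ·
e15 crash(2): 2[✗cand,b=10,-]
e16 recover(2): 2[foll,b=10,-]
e17 crash(0): 0[✗foll,b=5,x]
e18 propose(1,'y'): ·
e19 deliver 1→2: ·
e20 deliver 2→1: ·
e21 deliver 1→3: ·

10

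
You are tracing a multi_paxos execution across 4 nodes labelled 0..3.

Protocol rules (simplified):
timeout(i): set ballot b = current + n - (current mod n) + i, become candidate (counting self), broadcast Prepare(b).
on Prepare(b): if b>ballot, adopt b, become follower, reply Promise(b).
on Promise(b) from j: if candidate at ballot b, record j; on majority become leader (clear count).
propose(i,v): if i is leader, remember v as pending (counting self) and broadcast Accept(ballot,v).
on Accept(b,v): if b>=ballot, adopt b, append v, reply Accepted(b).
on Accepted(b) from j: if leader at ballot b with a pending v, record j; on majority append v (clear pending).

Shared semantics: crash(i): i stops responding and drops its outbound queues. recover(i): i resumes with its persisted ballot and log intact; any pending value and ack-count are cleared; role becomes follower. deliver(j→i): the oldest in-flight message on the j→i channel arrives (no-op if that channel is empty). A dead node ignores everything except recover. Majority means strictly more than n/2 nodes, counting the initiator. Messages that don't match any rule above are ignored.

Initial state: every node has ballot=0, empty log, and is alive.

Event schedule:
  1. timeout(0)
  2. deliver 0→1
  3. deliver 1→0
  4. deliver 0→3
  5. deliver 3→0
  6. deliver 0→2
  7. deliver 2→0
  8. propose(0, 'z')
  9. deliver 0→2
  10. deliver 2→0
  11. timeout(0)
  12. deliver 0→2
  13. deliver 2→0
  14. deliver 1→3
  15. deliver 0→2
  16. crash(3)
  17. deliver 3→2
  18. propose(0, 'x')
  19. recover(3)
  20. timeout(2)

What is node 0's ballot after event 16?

after 1 — timeout(0): n0:cand/b4/[-]
after 2 — deliver 0→1: n1:foll/b4/[-]
after 3 — deliver 1→0: ·
after 4 — deliver 0→3: n3:foll/b4/[-]
after 5 — deliver 3→0: n0:lead/b4/[-]
after 6 — deliver 0→2: n2:foll/b4/[-]
after 7 — deliver 2→0: ·
after 8 — propose(0,'z'): ·
after 9 — deliver 0→2: n2:foll/b4/[z]
after 10 — deliver 2→0: ·
after 11 — timeout(0): n0:cand/b8/[-]
after 12 — deliver 0→2: n2:foll/b8/[z]
after 13 — deliver 2→0: ·
after 14 — deliver 1→3: ·
after 15 — deliver 0→2: ·
after 16 — crash(3): n3:✗foll/b4/[-]

8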